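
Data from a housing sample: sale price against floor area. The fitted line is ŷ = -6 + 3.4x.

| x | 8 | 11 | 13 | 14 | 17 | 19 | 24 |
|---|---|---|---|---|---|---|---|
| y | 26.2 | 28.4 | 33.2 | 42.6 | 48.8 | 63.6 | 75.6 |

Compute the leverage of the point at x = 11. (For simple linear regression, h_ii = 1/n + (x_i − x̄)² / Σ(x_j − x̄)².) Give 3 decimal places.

h = 0.243

x̄ = (8 + 11 + 13 + 14 + 17 + 19 + 24)/7 = 15.1429
Σ(x − x̄)² = 51.0204 + 17.1633 + 4.59184 + 1.30612 + 3.44898 + 14.8776 + 78.449 = 170.857
h = 1/7 + (-4.14286)²/170.857 = 0.142857 + 0.100454 = 0.243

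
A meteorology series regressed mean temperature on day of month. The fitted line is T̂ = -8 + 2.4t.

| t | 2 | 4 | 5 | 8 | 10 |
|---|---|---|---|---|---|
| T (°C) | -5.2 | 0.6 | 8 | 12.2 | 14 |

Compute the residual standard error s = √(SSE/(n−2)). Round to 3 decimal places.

s = 2.944

t=2: T̂ = -8 + 2.4·2 = -3.2; e = -5.2 − (-3.2) = -2
t=4: T̂ = -8 + 2.4·4 = 1.6; e = 0.6 − 1.6 = -1
t=5: T̂ = -8 + 2.4·5 = 4; e = 8 − 4 = 4
t=8: T̂ = -8 + 2.4·8 = 11.2; e = 12.2 − 11.2 = 1
t=10: T̂ = -8 + 2.4·10 = 16; e = 14 − 16 = -2
SSE = 4 + 1 + 16 + 1 + 4 = 26
s = √(26/3) = √8.66667 ≈ 2.944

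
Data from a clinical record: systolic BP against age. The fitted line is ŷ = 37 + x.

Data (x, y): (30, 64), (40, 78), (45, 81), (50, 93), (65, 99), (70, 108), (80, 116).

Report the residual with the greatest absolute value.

x=30: ŷ = 37 + 30 = 67; e = 64 − 67 = -3
x=40: ŷ = 37 + 40 = 77; e = 78 − 77 = 1
x=45: ŷ = 37 + 45 = 82; e = 81 − 82 = -1
x=50: ŷ = 37 + 50 = 87; e = 93 − 87 = 6
x=65: ŷ = 37 + 65 = 102; e = 99 − 102 = -3
x=70: ŷ = 37 + 70 = 107; e = 108 − 107 = 1
x=80: ŷ = 37 + 80 = 117; e = 116 − 117 = -1
Largest |e| is 6 at x = 50, residual 6.

e = 6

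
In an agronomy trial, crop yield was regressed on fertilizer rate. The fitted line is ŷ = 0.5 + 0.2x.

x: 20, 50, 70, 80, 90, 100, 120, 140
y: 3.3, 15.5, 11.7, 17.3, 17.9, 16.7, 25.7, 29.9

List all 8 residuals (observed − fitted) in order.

-1.2, 5, -2.8, 0.8, -0.6, -3.8, 1.2, 1.4

x=20: ŷ = 0.5 + 0.2·20 = 4.5; e = 3.3 − 4.5 = -1.2
x=50: ŷ = 0.5 + 0.2·50 = 10.5; e = 15.5 − 10.5 = 5
x=70: ŷ = 0.5 + 0.2·70 = 14.5; e = 11.7 − 14.5 = -2.8
x=80: ŷ = 0.5 + 0.2·80 = 16.5; e = 17.3 − 16.5 = 0.8
x=90: ŷ = 0.5 + 0.2·90 = 18.5; e = 17.9 − 18.5 = -0.6
x=100: ŷ = 0.5 + 0.2·100 = 20.5; e = 16.7 − 20.5 = -3.8
x=120: ŷ = 0.5 + 0.2·120 = 24.5; e = 25.7 − 24.5 = 1.2
x=140: ŷ = 0.5 + 0.2·140 = 28.5; e = 29.9 − 28.5 = 1.4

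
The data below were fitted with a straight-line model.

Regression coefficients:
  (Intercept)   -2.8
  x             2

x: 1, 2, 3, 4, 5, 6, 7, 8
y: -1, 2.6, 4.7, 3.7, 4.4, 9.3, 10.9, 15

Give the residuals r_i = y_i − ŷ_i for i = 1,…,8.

-0.2, 1.4, 1.5, -1.5, -2.8, 0.1, -0.3, 1.8

x=1: ŷ = -2.8 + 2·1 = -0.8; r = -1 − (-0.8) = -0.2
x=2: ŷ = -2.8 + 2·2 = 1.2; r = 2.6 − 1.2 = 1.4
x=3: ŷ = -2.8 + 2·3 = 3.2; r = 4.7 − 3.2 = 1.5
x=4: ŷ = -2.8 + 2·4 = 5.2; r = 3.7 − 5.2 = -1.5
x=5: ŷ = -2.8 + 2·5 = 7.2; r = 4.4 − 7.2 = -2.8
x=6: ŷ = -2.8 + 2·6 = 9.2; r = 9.3 − 9.2 = 0.1
x=7: ŷ = -2.8 + 2·7 = 11.2; r = 10.9 − 11.2 = -0.3
x=8: ŷ = -2.8 + 2·8 = 13.2; r = 15 − 13.2 = 1.8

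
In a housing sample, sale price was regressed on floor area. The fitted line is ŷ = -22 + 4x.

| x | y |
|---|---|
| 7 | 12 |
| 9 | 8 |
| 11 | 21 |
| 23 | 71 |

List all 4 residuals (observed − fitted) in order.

x=7: ŷ = -22 + 4·7 = 6; r = 12 − 6 = 6
x=9: ŷ = -22 + 4·9 = 14; r = 8 − 14 = -6
x=11: ŷ = -22 + 4·11 = 22; r = 21 − 22 = -1
x=23: ŷ = -22 + 4·23 = 70; r = 71 − 70 = 1

6, -6, -1, 1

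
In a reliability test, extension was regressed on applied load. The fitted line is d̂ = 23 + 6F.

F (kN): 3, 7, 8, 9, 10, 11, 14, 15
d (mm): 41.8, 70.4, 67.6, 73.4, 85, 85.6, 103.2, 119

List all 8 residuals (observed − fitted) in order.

0.8, 5.4, -3.4, -3.6, 2, -3.4, -3.8, 6

F=3: d̂ = 23 + 6·3 = 41; r = 41.8 − 41 = 0.8
F=7: d̂ = 23 + 6·7 = 65; r = 70.4 − 65 = 5.4
F=8: d̂ = 23 + 6·8 = 71; r = 67.6 − 71 = -3.4
F=9: d̂ = 23 + 6·9 = 77; r = 73.4 − 77 = -3.6
F=10: d̂ = 23 + 6·10 = 83; r = 85 − 83 = 2
F=11: d̂ = 23 + 6·11 = 89; r = 85.6 − 89 = -3.4
F=14: d̂ = 23 + 6·14 = 107; r = 103.2 − 107 = -3.8
F=15: d̂ = 23 + 6·15 = 113; r = 119 − 113 = 6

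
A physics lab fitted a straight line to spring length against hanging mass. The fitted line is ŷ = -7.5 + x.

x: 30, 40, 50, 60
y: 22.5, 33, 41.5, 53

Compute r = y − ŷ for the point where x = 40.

ŷ = -7.5 + 40 = 32.5
r = 33 − 32.5 = 0.5

r = 0.5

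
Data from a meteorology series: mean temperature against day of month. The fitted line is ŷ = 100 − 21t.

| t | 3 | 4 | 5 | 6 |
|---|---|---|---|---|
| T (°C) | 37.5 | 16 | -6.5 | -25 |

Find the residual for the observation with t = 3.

ŷ = 100 − 21·3 = 37
e = 37.5 − 37 = 0.5

e = 0.5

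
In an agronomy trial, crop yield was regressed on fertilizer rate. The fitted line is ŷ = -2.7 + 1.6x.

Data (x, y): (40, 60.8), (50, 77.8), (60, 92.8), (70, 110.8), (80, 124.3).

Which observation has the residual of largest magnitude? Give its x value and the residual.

x=40: ŷ = -2.7 + 1.6·40 = 61.3; e = 60.8 − 61.3 = -0.5
x=50: ŷ = -2.7 + 1.6·50 = 77.3; e = 77.8 − 77.3 = 0.5
x=60: ŷ = -2.7 + 1.6·60 = 93.3; e = 92.8 − 93.3 = -0.5
x=70: ŷ = -2.7 + 1.6·70 = 109.3; e = 110.8 − 109.3 = 1.5
x=80: ŷ = -2.7 + 1.6·80 = 125.3; e = 124.3 − 125.3 = -1
Largest |e| is 1.5 at x = 70, residual 1.5.

x = 70, e = 1.5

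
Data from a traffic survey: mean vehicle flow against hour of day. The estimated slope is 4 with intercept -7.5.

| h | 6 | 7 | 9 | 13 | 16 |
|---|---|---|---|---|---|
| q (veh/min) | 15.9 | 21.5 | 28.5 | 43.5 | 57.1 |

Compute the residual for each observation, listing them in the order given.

h=6: q̂ = -7.5 + 4·6 = 16.5; e = 15.9 − 16.5 = -0.6
h=7: q̂ = -7.5 + 4·7 = 20.5; e = 21.5 − 20.5 = 1
h=9: q̂ = -7.5 + 4·9 = 28.5; e = 28.5 − 28.5 = 0
h=13: q̂ = -7.5 + 4·13 = 44.5; e = 43.5 − 44.5 = -1
h=16: q̂ = -7.5 + 4·16 = 56.5; e = 57.1 − 56.5 = 0.6

-0.6, 1, 0, -1, 0.6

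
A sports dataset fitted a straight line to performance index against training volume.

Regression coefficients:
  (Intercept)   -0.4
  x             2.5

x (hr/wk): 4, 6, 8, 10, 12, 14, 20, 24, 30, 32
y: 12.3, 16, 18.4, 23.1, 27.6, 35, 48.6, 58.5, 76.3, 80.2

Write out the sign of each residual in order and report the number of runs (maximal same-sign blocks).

5 runs

x=4: ŷ = -0.4 + 2.5·4 = 9.6; r = 12.3 − 9.6 = 2.7
x=6: ŷ = -0.4 + 2.5·6 = 14.6; r = 16 − 14.6 = 1.4
x=8: ŷ = -0.4 + 2.5·8 = 19.6; r = 18.4 − 19.6 = -1.2
x=10: ŷ = -0.4 + 2.5·10 = 24.6; r = 23.1 − 24.6 = -1.5
x=12: ŷ = -0.4 + 2.5·12 = 29.6; r = 27.6 − 29.6 = -2
x=14: ŷ = -0.4 + 2.5·14 = 34.6; r = 35 − 34.6 = 0.4
x=20: ŷ = -0.4 + 2.5·20 = 49.6; r = 48.6 − 49.6 = -1
x=24: ŷ = -0.4 + 2.5·24 = 59.6; r = 58.5 − 59.6 = -1.1
x=30: ŷ = -0.4 + 2.5·30 = 74.6; r = 76.3 − 74.6 = 1.7
x=32: ŷ = -0.4 + 2.5·32 = 79.6; r = 80.2 − 79.6 = 0.6
Signs: + + − − − + − − + +
Runs: +×2, −×3, +×1, −×2, +×2 → 5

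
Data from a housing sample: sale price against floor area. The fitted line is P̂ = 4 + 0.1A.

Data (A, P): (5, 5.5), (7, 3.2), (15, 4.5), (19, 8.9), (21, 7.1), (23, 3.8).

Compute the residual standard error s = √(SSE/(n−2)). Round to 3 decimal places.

s = 2.264

A=5: P̂ = 4 + 0.1·5 = 4.5; e = 5.5 − 4.5 = 1
A=7: P̂ = 4 + 0.1·7 = 4.7; e = 3.2 − 4.7 = -1.5
A=15: P̂ = 4 + 0.1·15 = 5.5; e = 4.5 − 5.5 = -1
A=19: P̂ = 4 + 0.1·19 = 5.9; e = 8.9 − 5.9 = 3
A=21: P̂ = 4 + 0.1·21 = 6.1; e = 7.1 − 6.1 = 1
A=23: P̂ = 4 + 0.1·23 = 6.3; e = 3.8 − 6.3 = -2.5
SSE = 1 + 2.25 + 1 + 9 + 1 + 6.25 = 20.5
s = √(20.5/4) = √5.125 ≈ 2.264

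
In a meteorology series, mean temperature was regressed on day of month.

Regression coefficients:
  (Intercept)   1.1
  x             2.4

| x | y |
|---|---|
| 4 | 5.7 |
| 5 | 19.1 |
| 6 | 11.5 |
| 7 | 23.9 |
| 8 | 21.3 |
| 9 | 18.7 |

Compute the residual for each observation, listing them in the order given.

x=4: ŷ = 1.1 + 2.4·4 = 10.7; e = 5.7 − 10.7 = -5
x=5: ŷ = 1.1 + 2.4·5 = 13.1; e = 19.1 − 13.1 = 6
x=6: ŷ = 1.1 + 2.4·6 = 15.5; e = 11.5 − 15.5 = -4
x=7: ŷ = 1.1 + 2.4·7 = 17.9; e = 23.9 − 17.9 = 6
x=8: ŷ = 1.1 + 2.4·8 = 20.3; e = 21.3 − 20.3 = 1
x=9: ŷ = 1.1 + 2.4·9 = 22.7; e = 18.7 − 22.7 = -4

-5, 6, -4, 6, 1, -4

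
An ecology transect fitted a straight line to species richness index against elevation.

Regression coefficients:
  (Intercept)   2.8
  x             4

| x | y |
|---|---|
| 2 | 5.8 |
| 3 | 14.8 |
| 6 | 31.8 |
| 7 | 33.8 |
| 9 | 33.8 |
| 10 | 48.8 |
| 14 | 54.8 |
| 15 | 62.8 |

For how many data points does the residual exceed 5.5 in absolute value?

x=2: ŷ = 2.8 + 4·2 = 10.8; r = 5.8 − 10.8 = -5
x=3: ŷ = 2.8 + 4·3 = 14.8; r = 14.8 − 14.8 = 0
x=6: ŷ = 2.8 + 4·6 = 26.8; r = 31.8 − 26.8 = 5
x=7: ŷ = 2.8 + 4·7 = 30.8; r = 33.8 − 30.8 = 3
x=9: ŷ = 2.8 + 4·9 = 38.8; r = 33.8 − 38.8 = -5
x=10: ŷ = 2.8 + 4·10 = 42.8; r = 48.8 − 42.8 = 6
x=14: ŷ = 2.8 + 4·14 = 58.8; r = 54.8 − 58.8 = -4
x=15: ŷ = 2.8 + 4·15 = 62.8; r = 62.8 − 62.8 = 0
|r| > 5.5: x=10 (|r|=6) → 1

1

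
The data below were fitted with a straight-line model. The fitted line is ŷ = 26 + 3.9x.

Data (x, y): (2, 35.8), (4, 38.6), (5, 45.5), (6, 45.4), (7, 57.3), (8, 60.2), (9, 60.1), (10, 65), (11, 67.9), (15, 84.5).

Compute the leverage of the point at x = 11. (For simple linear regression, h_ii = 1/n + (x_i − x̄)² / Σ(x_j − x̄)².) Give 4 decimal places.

x̄ = (2 + 4 + 5 + 6 + 7 + 8 + 9 + 10 + 11 + 15)/10 = 7.7
Σ(x − x̄)² = 32.49 + 13.69 + 7.29 + 2.89 + 0.49 + 0.09 + 1.69 + 5.29 + 10.89 + 53.29 = 128.1
h = 1/10 + (3.3)²/128.1 = 0.1 + 0.0850117 = 0.1850

h = 0.1850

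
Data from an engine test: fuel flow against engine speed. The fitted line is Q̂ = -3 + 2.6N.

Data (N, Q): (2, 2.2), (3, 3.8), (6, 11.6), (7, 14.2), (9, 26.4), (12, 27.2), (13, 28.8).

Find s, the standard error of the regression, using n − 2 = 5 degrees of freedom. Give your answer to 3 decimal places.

N=2: Q̂ = -3 + 2.6·2 = 2.2; e = 2.2 − 2.2 = 0
N=3: Q̂ = -3 + 2.6·3 = 4.8; e = 3.8 − 4.8 = -1
N=6: Q̂ = -3 + 2.6·6 = 12.6; e = 11.6 − 12.6 = -1
N=7: Q̂ = -3 + 2.6·7 = 15.2; e = 14.2 − 15.2 = -1
N=9: Q̂ = -3 + 2.6·9 = 20.4; e = 26.4 − 20.4 = 6
N=12: Q̂ = -3 + 2.6·12 = 28.2; e = 27.2 − 28.2 = -1
N=13: Q̂ = -3 + 2.6·13 = 30.8; e = 28.8 − 30.8 = -2
SSE = 0 + 1 + 1 + 1 + 36 + 1 + 4 = 44
s = √(44/5) = √8.8 ≈ 2.966

s = 2.966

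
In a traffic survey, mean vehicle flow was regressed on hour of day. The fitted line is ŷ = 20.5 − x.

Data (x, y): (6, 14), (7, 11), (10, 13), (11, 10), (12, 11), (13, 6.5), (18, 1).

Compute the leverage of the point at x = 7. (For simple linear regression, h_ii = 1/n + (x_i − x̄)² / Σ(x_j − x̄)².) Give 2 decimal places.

h = 0.31

x̄ = (6 + 7 + 10 + 11 + 12 + 13 + 18)/7 = 11
Σ(x − x̄)² = 25 + 16 + 1 + 0 + 1 + 4 + 49 = 96
h = 1/7 + (-4)²/96 = 0.142857 + 0.166667 = 0.31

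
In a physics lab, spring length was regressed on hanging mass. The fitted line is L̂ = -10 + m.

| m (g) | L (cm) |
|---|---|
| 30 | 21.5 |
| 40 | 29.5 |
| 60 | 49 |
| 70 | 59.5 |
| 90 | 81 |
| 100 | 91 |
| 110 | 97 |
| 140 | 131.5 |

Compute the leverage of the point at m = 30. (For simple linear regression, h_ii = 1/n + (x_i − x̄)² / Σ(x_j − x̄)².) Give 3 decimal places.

h = 0.385

m̄ = (30 + 40 + 60 + 70 + 90 + 100 + 110 + 140)/8 = 80
Σ(m − m̄)² = 2500 + 1600 + 400 + 100 + 100 + 400 + 900 + 3600 = 9600
h = 1/8 + (-50)²/9600 = 0.125 + 0.260417 = 0.385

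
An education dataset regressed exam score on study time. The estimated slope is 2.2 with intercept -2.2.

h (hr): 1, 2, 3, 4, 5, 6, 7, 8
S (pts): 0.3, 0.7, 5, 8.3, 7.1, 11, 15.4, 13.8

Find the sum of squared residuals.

SSE = 15.88

h=1: ŷ = -2.2 + 2.2·1 = 0; e = 0.3 − 0 = 0.3
h=2: ŷ = -2.2 + 2.2·2 = 2.2; e = 0.7 − 2.2 = -1.5
h=3: ŷ = -2.2 + 2.2·3 = 4.4; e = 5 − 4.4 = 0.6
h=4: ŷ = -2.2 + 2.2·4 = 6.6; e = 8.3 − 6.6 = 1.7
h=5: ŷ = -2.2 + 2.2·5 = 8.8; e = 7.1 − 8.8 = -1.7
h=6: ŷ = -2.2 + 2.2·6 = 11; e = 11 − 11 = 0
h=7: ŷ = -2.2 + 2.2·7 = 13.2; e = 15.4 − 13.2 = 2.2
h=8: ŷ = -2.2 + 2.2·8 = 15.4; e = 13.8 − 15.4 = -1.6
SSE = 0.09 + 2.25 + 0.36 + 2.89 + 2.89 + 0 + 4.84 + 2.56 = 15.88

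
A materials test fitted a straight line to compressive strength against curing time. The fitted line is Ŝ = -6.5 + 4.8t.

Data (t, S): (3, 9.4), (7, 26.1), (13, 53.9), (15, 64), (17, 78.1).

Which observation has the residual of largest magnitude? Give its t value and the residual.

t=3: Ŝ = -6.5 + 4.8·3 = 7.9; e = 9.4 − 7.9 = 1.5
t=7: Ŝ = -6.5 + 4.8·7 = 27.1; e = 26.1 − 27.1 = -1
t=13: Ŝ = -6.5 + 4.8·13 = 55.9; e = 53.9 − 55.9 = -2
t=15: Ŝ = -6.5 + 4.8·15 = 65.5; e = 64 − 65.5 = -1.5
t=17: Ŝ = -6.5 + 4.8·17 = 75.1; e = 78.1 − 75.1 = 3
Largest |e| is 3 at t = 17, residual 3.

t = 17, e = 3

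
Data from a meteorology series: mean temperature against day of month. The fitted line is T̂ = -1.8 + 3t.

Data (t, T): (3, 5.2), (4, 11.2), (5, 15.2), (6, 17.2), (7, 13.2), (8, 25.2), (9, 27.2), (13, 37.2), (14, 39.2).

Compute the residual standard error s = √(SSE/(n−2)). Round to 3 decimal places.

t=3: T̂ = -1.8 + 3·3 = 7.2; r = 5.2 − 7.2 = -2
t=4: T̂ = -1.8 + 3·4 = 10.2; r = 11.2 − 10.2 = 1
t=5: T̂ = -1.8 + 3·5 = 13.2; r = 15.2 − 13.2 = 2
t=6: T̂ = -1.8 + 3·6 = 16.2; r = 17.2 − 16.2 = 1
t=7: T̂ = -1.8 + 3·7 = 19.2; r = 13.2 − 19.2 = -6
t=8: T̂ = -1.8 + 3·8 = 22.2; r = 25.2 − 22.2 = 3
t=9: T̂ = -1.8 + 3·9 = 25.2; r = 27.2 − 25.2 = 2
t=13: T̂ = -1.8 + 3·13 = 37.2; r = 37.2 − 37.2 = 0
t=14: T̂ = -1.8 + 3·14 = 40.2; r = 39.2 − 40.2 = -1
SSE = 4 + 1 + 4 + 1 + 36 + 9 + 4 + 0 + 1 = 60
s = √(60/7) = √8.57143 ≈ 2.928

s = 2.928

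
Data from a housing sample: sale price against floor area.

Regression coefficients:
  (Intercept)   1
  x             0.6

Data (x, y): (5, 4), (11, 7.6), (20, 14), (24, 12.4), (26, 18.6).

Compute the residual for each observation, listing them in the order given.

x=5: ŷ = 1 + 0.6·5 = 4; e = 4 − 4 = 0
x=11: ŷ = 1 + 0.6·11 = 7.6; e = 7.6 − 7.6 = 0
x=20: ŷ = 1 + 0.6·20 = 13; e = 14 − 13 = 1
x=24: ŷ = 1 + 0.6·24 = 15.4; e = 12.4 − 15.4 = -3
x=26: ŷ = 1 + 0.6·26 = 16.6; e = 18.6 − 16.6 = 2

0, 0, 1, -3, 2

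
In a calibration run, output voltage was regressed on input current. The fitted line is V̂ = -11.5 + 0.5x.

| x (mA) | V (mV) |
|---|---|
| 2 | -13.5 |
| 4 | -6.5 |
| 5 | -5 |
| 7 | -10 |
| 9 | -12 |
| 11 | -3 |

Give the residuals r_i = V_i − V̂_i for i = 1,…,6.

-3, 3, 4, -2, -5, 3

x=2: V̂ = -11.5 + 0.5·2 = -10.5; r = -13.5 − (-10.5) = -3
x=4: V̂ = -11.5 + 0.5·4 = -9.5; r = -6.5 − (-9.5) = 3
x=5: V̂ = -11.5 + 0.5·5 = -9; r = -5 − (-9) = 4
x=7: V̂ = -11.5 + 0.5·7 = -8; r = -10 − (-8) = -2
x=9: V̂ = -11.5 + 0.5·9 = -7; r = -12 − (-7) = -5
x=11: V̂ = -11.5 + 0.5·11 = -6; r = -3 − (-6) = 3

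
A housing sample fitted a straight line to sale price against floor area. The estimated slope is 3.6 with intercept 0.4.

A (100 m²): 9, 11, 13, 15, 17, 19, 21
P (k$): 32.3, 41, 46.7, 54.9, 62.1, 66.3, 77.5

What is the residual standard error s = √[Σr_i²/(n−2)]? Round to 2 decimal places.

A=9: P̂ = 0.4 + 3.6·9 = 32.8; r = 32.3 − 32.8 = -0.5
A=11: P̂ = 0.4 + 3.6·11 = 40; r = 41 − 40 = 1
A=13: P̂ = 0.4 + 3.6·13 = 47.2; r = 46.7 − 47.2 = -0.5
A=15: P̂ = 0.4 + 3.6·15 = 54.4; r = 54.9 − 54.4 = 0.5
A=17: P̂ = 0.4 + 3.6·17 = 61.6; r = 62.1 − 61.6 = 0.5
A=19: P̂ = 0.4 + 3.6·19 = 68.8; r = 66.3 − 68.8 = -2.5
A=21: P̂ = 0.4 + 3.6·21 = 76; r = 77.5 − 76 = 1.5
SSE = 0.25 + 1 + 0.25 + 0.25 + 0.25 + 6.25 + 2.25 = 10.5
s = √(10.5/5) = √2.1 ≈ 1.45

s = 1.45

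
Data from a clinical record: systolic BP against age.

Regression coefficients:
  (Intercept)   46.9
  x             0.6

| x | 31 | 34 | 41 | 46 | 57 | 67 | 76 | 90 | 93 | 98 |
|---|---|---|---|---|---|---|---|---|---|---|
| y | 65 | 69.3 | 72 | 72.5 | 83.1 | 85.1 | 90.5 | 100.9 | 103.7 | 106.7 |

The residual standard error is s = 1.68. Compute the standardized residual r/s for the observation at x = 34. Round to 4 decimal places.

ŷ = 46.9 + 0.6·34 = 67.3
r = 69.3 − 67.3 = 2
r/s = 2 / 1.68 = 1.1905

1.1905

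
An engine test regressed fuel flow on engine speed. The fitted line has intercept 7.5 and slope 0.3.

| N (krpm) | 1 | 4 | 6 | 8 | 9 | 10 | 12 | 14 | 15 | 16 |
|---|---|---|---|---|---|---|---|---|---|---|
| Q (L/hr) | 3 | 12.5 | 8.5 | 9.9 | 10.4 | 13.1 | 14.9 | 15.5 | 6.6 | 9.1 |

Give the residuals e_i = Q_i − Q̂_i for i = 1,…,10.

N=1: Q̂ = 7.5 + 0.3·1 = 7.8; e = 3 − 7.8 = -4.8
N=4: Q̂ = 7.5 + 0.3·4 = 8.7; e = 12.5 − 8.7 = 3.8
N=6: Q̂ = 7.5 + 0.3·6 = 9.3; e = 8.5 − 9.3 = -0.8
N=8: Q̂ = 7.5 + 0.3·8 = 9.9; e = 9.9 − 9.9 = 0
N=9: Q̂ = 7.5 + 0.3·9 = 10.2; e = 10.4 − 10.2 = 0.2
N=10: Q̂ = 7.5 + 0.3·10 = 10.5; e = 13.1 − 10.5 = 2.6
N=12: Q̂ = 7.5 + 0.3·12 = 11.1; e = 14.9 − 11.1 = 3.8
N=14: Q̂ = 7.5 + 0.3·14 = 11.7; e = 15.5 − 11.7 = 3.8
N=15: Q̂ = 7.5 + 0.3·15 = 12; e = 6.6 − 12 = -5.4
N=16: Q̂ = 7.5 + 0.3·16 = 12.3; e = 9.1 − 12.3 = -3.2

-4.8, 3.8, -0.8, 0, 0.2, 2.6, 3.8, 3.8, -5.4, -3.2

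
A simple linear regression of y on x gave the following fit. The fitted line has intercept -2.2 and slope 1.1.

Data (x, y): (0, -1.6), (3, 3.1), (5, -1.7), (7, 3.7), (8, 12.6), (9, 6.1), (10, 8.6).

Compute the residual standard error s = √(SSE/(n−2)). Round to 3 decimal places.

s = 3.774

x=0: ŷ = -2.2 + 1.1·0 = -2.2; r = -1.6 − (-2.2) = 0.6
x=3: ŷ = -2.2 + 1.1·3 = 1.1; r = 3.1 − 1.1 = 2
x=5: ŷ = -2.2 + 1.1·5 = 3.3; r = -1.7 − 3.3 = -5
x=7: ŷ = -2.2 + 1.1·7 = 5.5; r = 3.7 − 5.5 = -1.8
x=8: ŷ = -2.2 + 1.1·8 = 6.6; r = 12.6 − 6.6 = 6
x=9: ŷ = -2.2 + 1.1·9 = 7.7; r = 6.1 − 7.7 = -1.6
x=10: ŷ = -2.2 + 1.1·10 = 8.8; r = 8.6 − 8.8 = -0.2
SSE = 0.36 + 4 + 25 + 3.24 + 36 + 2.56 + 0.04 = 71.2
s = √(71.2/5) = √14.24 ≈ 3.774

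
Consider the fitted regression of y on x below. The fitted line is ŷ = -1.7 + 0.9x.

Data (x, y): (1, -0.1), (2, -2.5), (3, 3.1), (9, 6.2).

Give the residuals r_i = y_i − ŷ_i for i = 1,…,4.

x=1: ŷ = -1.7 + 0.9·1 = -0.8; r = -0.1 − (-0.8) = 0.7
x=2: ŷ = -1.7 + 0.9·2 = 0.1; r = -2.5 − 0.1 = -2.6
x=3: ŷ = -1.7 + 0.9·3 = 1; r = 3.1 − 1 = 2.1
x=9: ŷ = -1.7 + 0.9·9 = 6.4; r = 6.2 − 6.4 = -0.2

0.7, -2.6, 2.1, -0.2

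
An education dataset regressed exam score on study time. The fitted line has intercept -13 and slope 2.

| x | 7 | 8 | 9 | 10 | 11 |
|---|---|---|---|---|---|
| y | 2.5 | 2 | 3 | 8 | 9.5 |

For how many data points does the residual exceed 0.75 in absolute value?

x=7: ŷ = -13 + 2·7 = 1; r = 2.5 − 1 = 1.5
x=8: ŷ = -13 + 2·8 = 3; r = 2 − 3 = -1
x=9: ŷ = -13 + 2·9 = 5; r = 3 − 5 = -2
x=10: ŷ = -13 + 2·10 = 7; r = 8 − 7 = 1
x=11: ŷ = -13 + 2·11 = 9; r = 9.5 − 9 = 0.5
|r| > 0.75: x=7 (|r|=1.5), x=8 (|r|=1), x=9 (|r|=2), x=10 (|r|=1) → 4

4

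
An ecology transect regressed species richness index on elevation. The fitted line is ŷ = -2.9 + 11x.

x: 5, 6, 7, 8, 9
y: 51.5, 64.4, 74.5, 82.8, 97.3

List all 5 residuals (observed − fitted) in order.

-0.6, 1.3, 0.4, -2.3, 1.2

x=5: ŷ = -2.9 + 11·5 = 52.1; e = 51.5 − 52.1 = -0.6
x=6: ŷ = -2.9 + 11·6 = 63.1; e = 64.4 − 63.1 = 1.3
x=7: ŷ = -2.9 + 11·7 = 74.1; e = 74.5 − 74.1 = 0.4
x=8: ŷ = -2.9 + 11·8 = 85.1; e = 82.8 − 85.1 = -2.3
x=9: ŷ = -2.9 + 11·9 = 96.1; e = 97.3 − 96.1 = 1.2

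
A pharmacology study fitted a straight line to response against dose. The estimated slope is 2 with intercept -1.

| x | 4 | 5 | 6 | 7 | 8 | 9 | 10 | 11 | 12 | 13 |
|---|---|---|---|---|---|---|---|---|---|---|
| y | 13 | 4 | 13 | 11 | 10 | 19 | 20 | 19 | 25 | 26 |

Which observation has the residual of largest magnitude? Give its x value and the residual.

x=4: ŷ = -1 + 2·4 = 7; r = 13 − 7 = 6
x=5: ŷ = -1 + 2·5 = 9; r = 4 − 9 = -5
x=6: ŷ = -1 + 2·6 = 11; r = 13 − 11 = 2
x=7: ŷ = -1 + 2·7 = 13; r = 11 − 13 = -2
x=8: ŷ = -1 + 2·8 = 15; r = 10 − 15 = -5
x=9: ŷ = -1 + 2·9 = 17; r = 19 − 17 = 2
x=10: ŷ = -1 + 2·10 = 19; r = 20 − 19 = 1
x=11: ŷ = -1 + 2·11 = 21; r = 19 − 21 = -2
x=12: ŷ = -1 + 2·12 = 23; r = 25 − 23 = 2
x=13: ŷ = -1 + 2·13 = 25; r = 26 − 25 = 1
Largest |r| is 6 at x = 4, residual 6.

x = 4, r = 6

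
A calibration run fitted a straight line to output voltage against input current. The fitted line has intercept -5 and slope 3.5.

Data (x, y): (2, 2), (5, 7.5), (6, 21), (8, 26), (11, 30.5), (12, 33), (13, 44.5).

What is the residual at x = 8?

ŷ = -5 + 3.5·8 = 23
e = 26 − 23 = 3

e = 3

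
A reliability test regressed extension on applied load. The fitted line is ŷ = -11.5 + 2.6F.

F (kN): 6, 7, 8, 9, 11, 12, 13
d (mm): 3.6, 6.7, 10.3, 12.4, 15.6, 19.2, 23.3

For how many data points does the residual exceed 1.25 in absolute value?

1

F=6: ŷ = -11.5 + 2.6·6 = 4.1; r = 3.6 − 4.1 = -0.5
F=7: ŷ = -11.5 + 2.6·7 = 6.7; r = 6.7 − 6.7 = 0
F=8: ŷ = -11.5 + 2.6·8 = 9.3; r = 10.3 − 9.3 = 1
F=9: ŷ = -11.5 + 2.6·9 = 11.9; r = 12.4 − 11.9 = 0.5
F=11: ŷ = -11.5 + 2.6·11 = 17.1; r = 15.6 − 17.1 = -1.5
F=12: ŷ = -11.5 + 2.6·12 = 19.7; r = 19.2 − 19.7 = -0.5
F=13: ŷ = -11.5 + 2.6·13 = 22.3; r = 23.3 − 22.3 = 1
|r| > 1.25: F=11 (|r|=1.5) → 1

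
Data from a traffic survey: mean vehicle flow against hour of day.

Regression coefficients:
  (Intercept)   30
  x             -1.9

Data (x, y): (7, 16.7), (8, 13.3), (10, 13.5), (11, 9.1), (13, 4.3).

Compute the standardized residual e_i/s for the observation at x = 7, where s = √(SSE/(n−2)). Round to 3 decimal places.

0.000

x=7: ŷ = 30 − 1.9·7 = 16.7; e = 16.7 − 16.7 = 0
x=8: ŷ = 30 − 1.9·8 = 14.8; e = 13.3 − 14.8 = -1.5
x=10: ŷ = 30 − 1.9·10 = 11; e = 13.5 − 11 = 2.5
x=11: ŷ = 30 − 1.9·11 = 9.1; e = 9.1 − 9.1 = 0
x=13: ŷ = 30 − 1.9·13 = 5.3; e = 4.3 − 5.3 = -1
SSE = 0 + 2.25 + 6.25 + 0 + 1 = 9.5
s = √(9.5/3) = 1.77951
e/s = 0 / 1.77951 = 0.000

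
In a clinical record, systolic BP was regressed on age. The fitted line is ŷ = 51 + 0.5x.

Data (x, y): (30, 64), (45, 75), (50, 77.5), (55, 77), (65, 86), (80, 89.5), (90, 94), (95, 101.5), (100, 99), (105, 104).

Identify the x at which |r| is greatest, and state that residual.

x = 95, r = 3

x=30: ŷ = 51 + 0.5·30 = 66; r = 64 − 66 = -2
x=45: ŷ = 51 + 0.5·45 = 73.5; r = 75 − 73.5 = 1.5
x=50: ŷ = 51 + 0.5·50 = 76; r = 77.5 − 76 = 1.5
x=55: ŷ = 51 + 0.5·55 = 78.5; r = 77 − 78.5 = -1.5
x=65: ŷ = 51 + 0.5·65 = 83.5; r = 86 − 83.5 = 2.5
x=80: ŷ = 51 + 0.5·80 = 91; r = 89.5 − 91 = -1.5
x=90: ŷ = 51 + 0.5·90 = 96; r = 94 − 96 = -2
x=95: ŷ = 51 + 0.5·95 = 98.5; r = 101.5 − 98.5 = 3
x=100: ŷ = 51 + 0.5·100 = 101; r = 99 − 101 = -2
x=105: ŷ = 51 + 0.5·105 = 103.5; r = 104 − 103.5 = 0.5
Largest |r| is 3 at x = 95, residual 3.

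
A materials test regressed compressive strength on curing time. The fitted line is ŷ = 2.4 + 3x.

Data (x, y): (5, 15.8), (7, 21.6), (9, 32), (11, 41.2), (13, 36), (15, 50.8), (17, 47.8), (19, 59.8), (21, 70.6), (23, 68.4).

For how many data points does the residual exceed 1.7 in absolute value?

x=5: ŷ = 2.4 + 3·5 = 17.4; e = 15.8 − 17.4 = -1.6
x=7: ŷ = 2.4 + 3·7 = 23.4; e = 21.6 − 23.4 = -1.8
x=9: ŷ = 2.4 + 3·9 = 29.4; e = 32 − 29.4 = 2.6
x=11: ŷ = 2.4 + 3·11 = 35.4; e = 41.2 − 35.4 = 5.8
x=13: ŷ = 2.4 + 3·13 = 41.4; e = 36 − 41.4 = -5.4
x=15: ŷ = 2.4 + 3·15 = 47.4; e = 50.8 − 47.4 = 3.4
x=17: ŷ = 2.4 + 3·17 = 53.4; e = 47.8 − 53.4 = -5.6
x=19: ŷ = 2.4 + 3·19 = 59.4; e = 59.8 − 59.4 = 0.4
x=21: ŷ = 2.4 + 3·21 = 65.4; e = 70.6 − 65.4 = 5.2
x=23: ŷ = 2.4 + 3·23 = 71.4; e = 68.4 − 71.4 = -3
|e| > 1.7: x=7 (|e|=1.8), x=9 (|e|=2.6), x=11 (|e|=5.8), x=13 (|e|=5.4), x=15 (|e|=3.4), x=17 (|e|=5.6), x=21 (|e|=5.2), x=23 (|e|=3) → 8

8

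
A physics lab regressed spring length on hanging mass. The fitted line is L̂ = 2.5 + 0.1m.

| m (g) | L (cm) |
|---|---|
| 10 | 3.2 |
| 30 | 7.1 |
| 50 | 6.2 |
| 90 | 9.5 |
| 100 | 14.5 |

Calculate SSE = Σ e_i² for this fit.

SSE = 12.34

m=10: L̂ = 2.5 + 0.1·10 = 3.5; e = 3.2 − 3.5 = -0.3
m=30: L̂ = 2.5 + 0.1·30 = 5.5; e = 7.1 − 5.5 = 1.6
m=50: L̂ = 2.5 + 0.1·50 = 7.5; e = 6.2 − 7.5 = -1.3
m=90: L̂ = 2.5 + 0.1·90 = 11.5; e = 9.5 − 11.5 = -2
m=100: L̂ = 2.5 + 0.1·100 = 12.5; e = 14.5 − 12.5 = 2
SSE = 0.09 + 2.56 + 1.69 + 4 + 4 = 12.34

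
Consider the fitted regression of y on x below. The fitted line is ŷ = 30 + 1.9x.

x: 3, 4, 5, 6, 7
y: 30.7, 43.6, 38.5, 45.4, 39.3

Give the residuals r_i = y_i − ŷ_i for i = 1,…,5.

x=3: ŷ = 30 + 1.9·3 = 35.7; r = 30.7 − 35.7 = -5
x=4: ŷ = 30 + 1.9·4 = 37.6; r = 43.6 − 37.6 = 6
x=5: ŷ = 30 + 1.9·5 = 39.5; r = 38.5 − 39.5 = -1
x=6: ŷ = 30 + 1.9·6 = 41.4; r = 45.4 − 41.4 = 4
x=7: ŷ = 30 + 1.9·7 = 43.3; r = 39.3 − 43.3 = -4

-5, 6, -1, 4, -4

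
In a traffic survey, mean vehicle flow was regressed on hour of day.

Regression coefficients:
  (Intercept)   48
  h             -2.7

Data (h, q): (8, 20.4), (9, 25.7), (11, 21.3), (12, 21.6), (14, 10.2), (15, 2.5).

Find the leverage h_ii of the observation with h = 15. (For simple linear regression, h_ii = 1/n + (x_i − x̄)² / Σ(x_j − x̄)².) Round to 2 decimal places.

h̄ = (8 + 9 + 11 + 12 + 14 + 15)/6 = 11.5
Σ(h − h̄)² = 12.25 + 6.25 + 0.25 + 0.25 + 6.25 + 12.25 = 37.5
h = 1/6 + (3.5)²/37.5 = 0.166667 + 0.326667 = 0.49

h = 0.49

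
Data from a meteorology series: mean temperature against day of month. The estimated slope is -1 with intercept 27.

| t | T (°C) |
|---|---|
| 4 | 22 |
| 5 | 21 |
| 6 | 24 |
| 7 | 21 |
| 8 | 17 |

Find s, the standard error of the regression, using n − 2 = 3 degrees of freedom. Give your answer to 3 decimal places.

t=4: T̂ = 27 − 4 = 23; e = 22 − 23 = -1
t=5: T̂ = 27 − 5 = 22; e = 21 − 22 = -1
t=6: T̂ = 27 − 6 = 21; e = 24 − 21 = 3
t=7: T̂ = 27 − 7 = 20; e = 21 − 20 = 1
t=8: T̂ = 27 − 8 = 19; e = 17 − 19 = -2
SSE = 1 + 1 + 9 + 1 + 4 = 16
s = √(16/3) = √5.33333 ≈ 2.309

s = 2.309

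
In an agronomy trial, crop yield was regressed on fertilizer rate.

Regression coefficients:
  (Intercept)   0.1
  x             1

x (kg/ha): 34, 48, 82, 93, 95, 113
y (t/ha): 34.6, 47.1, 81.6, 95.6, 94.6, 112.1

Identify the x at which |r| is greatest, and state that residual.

x = 93, r = 2.5

x=34: ŷ = 0.1 + 34 = 34.1; r = 34.6 − 34.1 = 0.5
x=48: ŷ = 0.1 + 48 = 48.1; r = 47.1 − 48.1 = -1
x=82: ŷ = 0.1 + 82 = 82.1; r = 81.6 − 82.1 = -0.5
x=93: ŷ = 0.1 + 93 = 93.1; r = 95.6 − 93.1 = 2.5
x=95: ŷ = 0.1 + 95 = 95.1; r = 94.6 − 95.1 = -0.5
x=113: ŷ = 0.1 + 113 = 113.1; r = 112.1 − 113.1 = -1
Largest |r| is 2.5 at x = 93, residual 2.5.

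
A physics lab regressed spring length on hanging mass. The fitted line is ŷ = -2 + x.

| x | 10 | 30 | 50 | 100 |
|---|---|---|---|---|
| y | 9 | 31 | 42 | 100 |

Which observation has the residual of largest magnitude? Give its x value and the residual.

x = 50, r = -6

x=10: ŷ = -2 + 10 = 8; r = 9 − 8 = 1
x=30: ŷ = -2 + 30 = 28; r = 31 − 28 = 3
x=50: ŷ = -2 + 50 = 48; r = 42 − 48 = -6
x=100: ŷ = -2 + 100 = 98; r = 100 − 98 = 2
Largest |r| is 6 at x = 50, residual -6.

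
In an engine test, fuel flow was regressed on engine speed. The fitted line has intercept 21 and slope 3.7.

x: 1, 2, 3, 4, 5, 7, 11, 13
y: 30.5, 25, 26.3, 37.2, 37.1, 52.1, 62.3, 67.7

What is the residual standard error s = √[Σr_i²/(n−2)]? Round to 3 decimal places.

s = 4.395

x=1: ŷ = 21 + 3.7·1 = 24.7; r = 30.5 − 24.7 = 5.8
x=2: ŷ = 21 + 3.7·2 = 28.4; r = 25 − 28.4 = -3.4
x=3: ŷ = 21 + 3.7·3 = 32.1; r = 26.3 − 32.1 = -5.8
x=4: ŷ = 21 + 3.7·4 = 35.8; r = 37.2 − 35.8 = 1.4
x=5: ŷ = 21 + 3.7·5 = 39.5; r = 37.1 − 39.5 = -2.4
x=7: ŷ = 21 + 3.7·7 = 46.9; r = 52.1 − 46.9 = 5.2
x=11: ŷ = 21 + 3.7·11 = 61.7; r = 62.3 − 61.7 = 0.6
x=13: ŷ = 21 + 3.7·13 = 69.1; r = 67.7 − 69.1 = -1.4
SSE = 33.64 + 11.56 + 33.64 + 1.96 + 5.76 + 27.04 + 0.36 + 1.96 = 115.92
s = √(115.92/6) = √19.32 ≈ 4.395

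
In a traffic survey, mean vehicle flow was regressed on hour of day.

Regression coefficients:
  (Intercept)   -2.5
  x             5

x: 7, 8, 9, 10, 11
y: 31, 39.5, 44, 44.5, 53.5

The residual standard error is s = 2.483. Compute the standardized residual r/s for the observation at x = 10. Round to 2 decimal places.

-1.21

ŷ = -2.5 + 5·10 = 47.5
r = 44.5 − 47.5 = -3
r/s = -3 / 2.483 = -1.21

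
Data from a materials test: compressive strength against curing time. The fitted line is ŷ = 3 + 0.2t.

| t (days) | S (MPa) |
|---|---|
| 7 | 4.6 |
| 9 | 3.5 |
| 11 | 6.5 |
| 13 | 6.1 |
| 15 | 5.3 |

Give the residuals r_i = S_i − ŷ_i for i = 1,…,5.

t=7: ŷ = 3 + 0.2·7 = 4.4; r = 4.6 − 4.4 = 0.2
t=9: ŷ = 3 + 0.2·9 = 4.8; r = 3.5 − 4.8 = -1.3
t=11: ŷ = 3 + 0.2·11 = 5.2; r = 6.5 − 5.2 = 1.3
t=13: ŷ = 3 + 0.2·13 = 5.6; r = 6.1 − 5.6 = 0.5
t=15: ŷ = 3 + 0.2·15 = 6; r = 5.3 − 6 = -0.7

0.2, -1.3, 1.3, 0.5, -0.7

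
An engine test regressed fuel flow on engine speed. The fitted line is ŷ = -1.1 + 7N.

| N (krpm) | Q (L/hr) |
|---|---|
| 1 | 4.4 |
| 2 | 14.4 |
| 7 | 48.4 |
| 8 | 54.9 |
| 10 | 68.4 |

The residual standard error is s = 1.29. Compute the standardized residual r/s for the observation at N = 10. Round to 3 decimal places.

-0.388

ŷ = -1.1 + 7·10 = 68.9
r = 68.4 − 68.9 = -0.5
r/s = -0.5 / 1.29 = -0.388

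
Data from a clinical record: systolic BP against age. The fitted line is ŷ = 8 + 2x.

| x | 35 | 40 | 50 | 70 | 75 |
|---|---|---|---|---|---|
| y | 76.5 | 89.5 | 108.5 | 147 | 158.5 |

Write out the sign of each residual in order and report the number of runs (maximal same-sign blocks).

x=35: ŷ = 8 + 2·35 = 78; e = 76.5 − 78 = -1.5
x=40: ŷ = 8 + 2·40 = 88; e = 89.5 − 88 = 1.5
x=50: ŷ = 8 + 2·50 = 108; e = 108.5 − 108 = 0.5
x=70: ŷ = 8 + 2·70 = 148; e = 147 − 148 = -1
x=75: ŷ = 8 + 2·75 = 158; e = 158.5 − 158 = 0.5
Signs: − + + − +
Runs: −×1, +×2, −×1, +×1 → 4

4 runs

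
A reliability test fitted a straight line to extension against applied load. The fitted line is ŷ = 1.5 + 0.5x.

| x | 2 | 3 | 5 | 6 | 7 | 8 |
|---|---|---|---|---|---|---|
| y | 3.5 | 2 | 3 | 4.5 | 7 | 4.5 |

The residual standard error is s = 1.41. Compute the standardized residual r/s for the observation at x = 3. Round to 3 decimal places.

-0.709

ŷ = 1.5 + 0.5·3 = 3
r = 2 − 3 = -1
r/s = -1 / 1.41 = -0.709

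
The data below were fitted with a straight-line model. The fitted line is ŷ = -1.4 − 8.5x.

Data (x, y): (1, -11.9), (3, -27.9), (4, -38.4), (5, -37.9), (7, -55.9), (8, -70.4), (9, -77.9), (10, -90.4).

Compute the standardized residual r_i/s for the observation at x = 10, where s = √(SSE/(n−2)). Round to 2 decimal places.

x=1: ŷ = -1.4 − 8.5·1 = -9.9; r = -11.9 − (-9.9) = -2
x=3: ŷ = -1.4 − 8.5·3 = -26.9; r = -27.9 − (-26.9) = -1
x=4: ŷ = -1.4 − 8.5·4 = -35.4; r = -38.4 − (-35.4) = -3
x=5: ŷ = -1.4 − 8.5·5 = -43.9; r = -37.9 − (-43.9) = 6
x=7: ŷ = -1.4 − 8.5·7 = -60.9; r = -55.9 − (-60.9) = 5
x=8: ŷ = -1.4 − 8.5·8 = -69.4; r = -70.4 − (-69.4) = -1
x=9: ŷ = -1.4 − 8.5·9 = -77.9; r = -77.9 − (-77.9) = 0
x=10: ŷ = -1.4 − 8.5·10 = -86.4; r = -90.4 − (-86.4) = -4
SSE = 4 + 1 + 9 + 36 + 25 + 1 + 0 + 16 = 92
s = √(92/6) = 3.91578
r/s = -4 / 3.91578 = -1.02

-1.02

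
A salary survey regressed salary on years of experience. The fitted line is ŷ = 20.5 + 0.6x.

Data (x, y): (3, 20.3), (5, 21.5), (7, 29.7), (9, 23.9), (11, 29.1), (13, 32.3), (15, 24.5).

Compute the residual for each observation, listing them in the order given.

-2, -2, 5, -2, 2, 4, -5

x=3: ŷ = 20.5 + 0.6·3 = 22.3; r = 20.3 − 22.3 = -2
x=5: ŷ = 20.5 + 0.6·5 = 23.5; r = 21.5 − 23.5 = -2
x=7: ŷ = 20.5 + 0.6·7 = 24.7; r = 29.7 − 24.7 = 5
x=9: ŷ = 20.5 + 0.6·9 = 25.9; r = 23.9 − 25.9 = -2
x=11: ŷ = 20.5 + 0.6·11 = 27.1; r = 29.1 − 27.1 = 2
x=13: ŷ = 20.5 + 0.6·13 = 28.3; r = 32.3 − 28.3 = 4
x=15: ŷ = 20.5 + 0.6·15 = 29.5; r = 24.5 − 29.5 = -5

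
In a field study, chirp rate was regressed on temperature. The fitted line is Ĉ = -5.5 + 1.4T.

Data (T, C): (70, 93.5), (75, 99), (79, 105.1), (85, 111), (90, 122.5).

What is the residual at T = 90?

r = 2

Ĉ = -5.5 + 1.4·90 = 120.5
r = 122.5 − 120.5 = 2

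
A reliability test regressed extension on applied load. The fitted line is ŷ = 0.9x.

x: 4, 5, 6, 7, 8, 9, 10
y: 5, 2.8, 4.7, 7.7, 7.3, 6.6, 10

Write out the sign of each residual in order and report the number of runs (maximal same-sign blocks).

x=4: ŷ = 0.9·4 = 3.6; e = 5 − 3.6 = 1.4
x=5: ŷ = 0.9·5 = 4.5; e = 2.8 − 4.5 = -1.7
x=6: ŷ = 0.9·6 = 5.4; e = 4.7 − 5.4 = -0.7
x=7: ŷ = 0.9·7 = 6.3; e = 7.7 − 6.3 = 1.4
x=8: ŷ = 0.9·8 = 7.2; e = 7.3 − 7.2 = 0.1
x=9: ŷ = 0.9·9 = 8.1; e = 6.6 − 8.1 = -1.5
x=10: ŷ = 0.9·10 = 9; e = 10 − 9 = 1
Signs: + − − + + − +
Runs: +×1, −×2, +×2, −×1, +×1 → 5

5 runs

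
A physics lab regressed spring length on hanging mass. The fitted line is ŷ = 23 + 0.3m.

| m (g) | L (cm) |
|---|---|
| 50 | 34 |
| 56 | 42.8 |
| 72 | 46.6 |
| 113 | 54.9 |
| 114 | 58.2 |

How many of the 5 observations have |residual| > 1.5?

4

m=50: ŷ = 23 + 0.3·50 = 38; e = 34 − 38 = -4
m=56: ŷ = 23 + 0.3·56 = 39.8; e = 42.8 − 39.8 = 3
m=72: ŷ = 23 + 0.3·72 = 44.6; e = 46.6 − 44.6 = 2
m=113: ŷ = 23 + 0.3·113 = 56.9; e = 54.9 − 56.9 = -2
m=114: ŷ = 23 + 0.3·114 = 57.2; e = 58.2 − 57.2 = 1
|e| > 1.5: m=50 (|e|=4), m=56 (|e|=3), m=72 (|e|=2), m=113 (|e|=2) → 4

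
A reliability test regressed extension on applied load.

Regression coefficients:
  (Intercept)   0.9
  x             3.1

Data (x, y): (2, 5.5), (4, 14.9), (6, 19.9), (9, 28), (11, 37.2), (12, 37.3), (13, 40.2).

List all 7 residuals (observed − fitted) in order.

-1.6, 1.6, 0.4, -0.8, 2.2, -0.8, -1

x=2: ŷ = 0.9 + 3.1·2 = 7.1; e = 5.5 − 7.1 = -1.6
x=4: ŷ = 0.9 + 3.1·4 = 13.3; e = 14.9 − 13.3 = 1.6
x=6: ŷ = 0.9 + 3.1·6 = 19.5; e = 19.9 − 19.5 = 0.4
x=9: ŷ = 0.9 + 3.1·9 = 28.8; e = 28 − 28.8 = -0.8
x=11: ŷ = 0.9 + 3.1·11 = 35; e = 37.2 − 35 = 2.2
x=12: ŷ = 0.9 + 3.1·12 = 38.1; e = 37.3 − 38.1 = -0.8
x=13: ŷ = 0.9 + 3.1·13 = 41.2; e = 40.2 − 41.2 = -1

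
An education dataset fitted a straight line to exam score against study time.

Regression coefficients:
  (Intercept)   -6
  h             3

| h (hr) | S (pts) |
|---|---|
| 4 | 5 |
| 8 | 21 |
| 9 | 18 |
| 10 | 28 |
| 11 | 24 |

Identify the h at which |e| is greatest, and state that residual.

h = 10, e = 4

h=4: ŷ = -6 + 3·4 = 6; e = 5 − 6 = -1
h=8: ŷ = -6 + 3·8 = 18; e = 21 − 18 = 3
h=9: ŷ = -6 + 3·9 = 21; e = 18 − 21 = -3
h=10: ŷ = -6 + 3·10 = 24; e = 28 − 24 = 4
h=11: ŷ = -6 + 3·11 = 27; e = 24 − 27 = -3
Largest |e| is 4 at h = 10, residual 4.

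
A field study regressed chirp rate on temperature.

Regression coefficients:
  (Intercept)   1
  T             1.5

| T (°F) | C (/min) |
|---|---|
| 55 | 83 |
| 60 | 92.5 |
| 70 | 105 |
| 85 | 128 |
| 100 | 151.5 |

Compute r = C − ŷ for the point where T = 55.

ŷ = 1 + 1.5·55 = 83.5
r = 83 − 83.5 = -0.5

r = -0.5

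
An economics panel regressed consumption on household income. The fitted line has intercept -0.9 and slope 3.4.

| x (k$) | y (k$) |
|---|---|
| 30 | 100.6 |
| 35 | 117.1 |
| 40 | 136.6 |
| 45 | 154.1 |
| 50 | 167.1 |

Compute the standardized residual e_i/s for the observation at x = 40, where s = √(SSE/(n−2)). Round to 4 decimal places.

0.7661

x=30: ŷ = -0.9 + 3.4·30 = 101.1; e = 100.6 − 101.1 = -0.5
x=35: ŷ = -0.9 + 3.4·35 = 118.1; e = 117.1 − 118.1 = -1
x=40: ŷ = -0.9 + 3.4·40 = 135.1; e = 136.6 − 135.1 = 1.5
x=45: ŷ = -0.9 + 3.4·45 = 152.1; e = 154.1 − 152.1 = 2
x=50: ŷ = -0.9 + 3.4·50 = 169.1; e = 167.1 − 169.1 = -2
SSE = 0.25 + 1 + 2.25 + 4 + 4 = 11.5
s = √(11.5/3) = 1.95789
e/s = 1.5 / 1.95789 = 0.7661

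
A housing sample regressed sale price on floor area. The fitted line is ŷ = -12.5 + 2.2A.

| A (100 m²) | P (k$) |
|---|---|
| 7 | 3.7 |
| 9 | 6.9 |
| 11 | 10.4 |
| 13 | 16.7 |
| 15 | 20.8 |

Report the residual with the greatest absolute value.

e = -1.3

A=7: ŷ = -12.5 + 2.2·7 = 2.9; e = 3.7 − 2.9 = 0.8
A=9: ŷ = -12.5 + 2.2·9 = 7.3; e = 6.9 − 7.3 = -0.4
A=11: ŷ = -12.5 + 2.2·11 = 11.7; e = 10.4 − 11.7 = -1.3
A=13: ŷ = -12.5 + 2.2·13 = 16.1; e = 16.7 − 16.1 = 0.6
A=15: ŷ = -12.5 + 2.2·15 = 20.5; e = 20.8 − 20.5 = 0.3
Largest |e| is 1.3 at A = 11, residual -1.3.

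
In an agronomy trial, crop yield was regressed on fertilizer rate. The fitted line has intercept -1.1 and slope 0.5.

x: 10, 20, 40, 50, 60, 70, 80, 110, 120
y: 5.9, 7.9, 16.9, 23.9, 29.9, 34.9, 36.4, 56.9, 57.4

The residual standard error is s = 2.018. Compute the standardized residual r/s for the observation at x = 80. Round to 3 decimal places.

-1.239

ŷ = -1.1 + 0.5·80 = 38.9
r = 36.4 − 38.9 = -2.5
r/s = -2.5 / 2.018 = -1.239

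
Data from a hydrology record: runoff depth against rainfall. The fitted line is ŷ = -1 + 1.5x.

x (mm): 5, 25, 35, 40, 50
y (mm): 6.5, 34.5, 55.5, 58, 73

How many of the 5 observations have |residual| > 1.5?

2

x=5: ŷ = -1 + 1.5·5 = 6.5; e = 6.5 − 6.5 = 0
x=25: ŷ = -1 + 1.5·25 = 36.5; e = 34.5 − 36.5 = -2
x=35: ŷ = -1 + 1.5·35 = 51.5; e = 55.5 − 51.5 = 4
x=40: ŷ = -1 + 1.5·40 = 59; e = 58 − 59 = -1
x=50: ŷ = -1 + 1.5·50 = 74; e = 73 − 74 = -1
|e| > 1.5: x=25 (|e|=2), x=35 (|e|=4) → 2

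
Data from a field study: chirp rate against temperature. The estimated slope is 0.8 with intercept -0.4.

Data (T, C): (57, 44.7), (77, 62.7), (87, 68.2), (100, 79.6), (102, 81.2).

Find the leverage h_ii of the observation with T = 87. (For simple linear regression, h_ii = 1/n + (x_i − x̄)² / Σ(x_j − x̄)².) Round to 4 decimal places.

h = 0.2042

T̄ = (57 + 77 + 87 + 100 + 102)/5 = 84.6
Σ(T − T̄)² = 761.76 + 57.76 + 5.76 + 237.16 + 302.76 = 1365.2
h = 1/5 + (2.4)²/1365.2 = 0.2 + 0.00421916 = 0.2042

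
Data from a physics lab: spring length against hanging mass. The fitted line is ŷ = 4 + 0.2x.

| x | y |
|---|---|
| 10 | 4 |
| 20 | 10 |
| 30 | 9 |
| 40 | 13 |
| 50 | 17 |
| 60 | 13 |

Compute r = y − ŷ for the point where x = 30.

ŷ = 4 + 0.2·30 = 10
r = 9 − 10 = -1

r = -1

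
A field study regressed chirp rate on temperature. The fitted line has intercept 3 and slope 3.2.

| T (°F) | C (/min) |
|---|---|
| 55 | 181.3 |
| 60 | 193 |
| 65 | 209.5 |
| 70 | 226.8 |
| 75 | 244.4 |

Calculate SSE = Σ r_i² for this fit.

SSE = 13.54

T=55: Ĉ = 3 + 3.2·55 = 179; r = 181.3 − 179 = 2.3
T=60: Ĉ = 3 + 3.2·60 = 195; r = 193 − 195 = -2
T=65: Ĉ = 3 + 3.2·65 = 211; r = 209.5 − 211 = -1.5
T=70: Ĉ = 3 + 3.2·70 = 227; r = 226.8 − 227 = -0.2
T=75: Ĉ = 3 + 3.2·75 = 243; r = 244.4 − 243 = 1.4
SSE = 5.29 + 4 + 2.25 + 0.04 + 1.96 = 13.54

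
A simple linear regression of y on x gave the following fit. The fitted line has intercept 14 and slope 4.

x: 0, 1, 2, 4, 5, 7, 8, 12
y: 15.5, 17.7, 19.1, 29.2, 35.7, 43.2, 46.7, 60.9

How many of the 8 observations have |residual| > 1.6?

2

x=0: ŷ = 14 + 4·0 = 14; r = 15.5 − 14 = 1.5
x=1: ŷ = 14 + 4·1 = 18; r = 17.7 − 18 = -0.3
x=2: ŷ = 14 + 4·2 = 22; r = 19.1 − 22 = -2.9
x=4: ŷ = 14 + 4·4 = 30; r = 29.2 − 30 = -0.8
x=5: ŷ = 14 + 4·5 = 34; r = 35.7 − 34 = 1.7
x=7: ŷ = 14 + 4·7 = 42; r = 43.2 − 42 = 1.2
x=8: ŷ = 14 + 4·8 = 46; r = 46.7 − 46 = 0.7
x=12: ŷ = 14 + 4·12 = 62; r = 60.9 − 62 = -1.1
|r| > 1.6: x=2 (|r|=2.9), x=5 (|r|=1.7) → 2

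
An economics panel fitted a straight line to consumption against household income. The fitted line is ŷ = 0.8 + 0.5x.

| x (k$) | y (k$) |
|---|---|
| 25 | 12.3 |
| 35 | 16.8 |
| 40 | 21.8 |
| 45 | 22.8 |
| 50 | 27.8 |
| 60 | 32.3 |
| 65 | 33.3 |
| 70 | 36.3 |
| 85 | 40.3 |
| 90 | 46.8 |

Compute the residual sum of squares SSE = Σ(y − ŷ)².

SSE = 21

x=25: ŷ = 0.8 + 0.5·25 = 13.3; e = 12.3 − 13.3 = -1
x=35: ŷ = 0.8 + 0.5·35 = 18.3; e = 16.8 − 18.3 = -1.5
x=40: ŷ = 0.8 + 0.5·40 = 20.8; e = 21.8 − 20.8 = 1
x=45: ŷ = 0.8 + 0.5·45 = 23.3; e = 22.8 − 23.3 = -0.5
x=50: ŷ = 0.8 + 0.5·50 = 25.8; e = 27.8 − 25.8 = 2
x=60: ŷ = 0.8 + 0.5·60 = 30.8; e = 32.3 − 30.8 = 1.5
x=65: ŷ = 0.8 + 0.5·65 = 33.3; e = 33.3 − 33.3 = 0
x=70: ŷ = 0.8 + 0.5·70 = 35.8; e = 36.3 − 35.8 = 0.5
x=85: ŷ = 0.8 + 0.5·85 = 43.3; e = 40.3 − 43.3 = -3
x=90: ŷ = 0.8 + 0.5·90 = 45.8; e = 46.8 − 45.8 = 1
SSE = 1 + 2.25 + 1 + 0.25 + 4 + 2.25 + 0 + 0.25 + 9 + 1 = 21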